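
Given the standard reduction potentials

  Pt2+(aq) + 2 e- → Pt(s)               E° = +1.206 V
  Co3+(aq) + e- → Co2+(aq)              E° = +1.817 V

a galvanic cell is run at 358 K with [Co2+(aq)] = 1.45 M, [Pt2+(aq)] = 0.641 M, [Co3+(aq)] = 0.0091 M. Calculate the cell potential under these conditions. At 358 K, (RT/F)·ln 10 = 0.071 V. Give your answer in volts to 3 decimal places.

+0.461 V

The Co³⁺/Co²⁺ couple has the more positive E°, so it is the cathode; Pt²⁺/Pt is the anode.
E°cell = E°cat − E°an = +1.817 − (+1.206) = +0.611 V; n = 2.
For the overall reaction 2 Co3+(aq) + Pt(s) → 2 Co2+(aq) + Pt2+(aq), Q = ([Co2+(aq)]^2·[Pt2+(aq)]) / [Co3+(aq)]^2 = 1.63×10^4, giving log Q = 4.212.
E = E° − (0.071/n)·log Q = +0.611 − (0.071/2)(4.212) = +0.461 V.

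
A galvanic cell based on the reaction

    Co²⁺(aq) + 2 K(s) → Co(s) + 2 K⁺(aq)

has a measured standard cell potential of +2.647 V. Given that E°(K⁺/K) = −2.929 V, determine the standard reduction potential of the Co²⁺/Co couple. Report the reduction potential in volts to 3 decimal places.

−0.282 V

In the reaction as written the Co²⁺/Co couple is reduced (cathode) and K⁺/K is oxidized (anode), so E°cell = E°(Co²⁺/Co) − E°(K⁺/K).
E°(Co²⁺/Co) = E°cell + E°(anode) = +2.647 + (−2.929) = −0.282 V.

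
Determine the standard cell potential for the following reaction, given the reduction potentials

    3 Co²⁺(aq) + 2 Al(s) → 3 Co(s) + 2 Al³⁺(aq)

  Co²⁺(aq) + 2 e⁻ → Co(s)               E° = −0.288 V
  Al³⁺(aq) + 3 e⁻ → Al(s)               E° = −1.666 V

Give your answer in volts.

Co²⁺(aq) gains electrons, so the Co²⁺/Co couple is the cathode; the Al³⁺/Al couple is the anode.
E°cell = E°(cathode) − E°(anode) = −0.288 − (−1.666) = +1.378 V.
The positive value indicates the reaction is spontaneous as written.

+1.378 V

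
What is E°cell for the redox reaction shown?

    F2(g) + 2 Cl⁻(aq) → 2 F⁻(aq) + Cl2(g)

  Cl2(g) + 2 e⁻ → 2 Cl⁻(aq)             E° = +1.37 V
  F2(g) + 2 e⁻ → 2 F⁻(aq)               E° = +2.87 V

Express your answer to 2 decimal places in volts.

F2(g) gains electrons, so the F₂/F⁻ couple is the cathode; the Cl₂/Cl⁻ couple is the anode.
E°cell = E°(cathode) − E°(anode) = +2.87 − (+1.37) = +1.50 V.
The positive value indicates the reaction is spontaneous as written.

+1.50 V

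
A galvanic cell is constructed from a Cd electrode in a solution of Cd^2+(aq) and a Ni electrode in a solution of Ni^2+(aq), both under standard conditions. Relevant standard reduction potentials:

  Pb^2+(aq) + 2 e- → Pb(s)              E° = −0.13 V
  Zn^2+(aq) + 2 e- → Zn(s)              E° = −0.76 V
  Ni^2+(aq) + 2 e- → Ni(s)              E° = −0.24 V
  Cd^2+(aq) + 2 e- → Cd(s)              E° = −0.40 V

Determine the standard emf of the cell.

The Ni²⁺/Ni couple has the higher E°, so Ni ion is reduced (cathode) and Cd is oxidized (anode).
E°cell = E°(cathode) − E°(anode) = −0.24 − (−0.40) = +0.16 V.

+0.16 V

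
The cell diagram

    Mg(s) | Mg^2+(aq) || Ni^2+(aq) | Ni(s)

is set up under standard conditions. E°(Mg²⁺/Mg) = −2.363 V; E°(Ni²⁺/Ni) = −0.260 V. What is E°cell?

By convention the left-hand electrode in cell notation is the anode (oxidation) and the right-hand electrode is the cathode (reduction).
E°cell = E°(right) − E°(left) = −0.260 − (−2.363) = +2.103 V.

+2.103 V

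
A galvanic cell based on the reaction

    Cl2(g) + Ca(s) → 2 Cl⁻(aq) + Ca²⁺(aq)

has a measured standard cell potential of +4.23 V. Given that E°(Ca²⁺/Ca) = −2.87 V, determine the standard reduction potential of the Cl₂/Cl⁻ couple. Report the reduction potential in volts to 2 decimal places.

+1.36 V

In the reaction as written the Cl₂/Cl⁻ couple is reduced (cathode) and Ca²⁺/Ca is oxidized (anode), so E°cell = E°(Cl₂/Cl⁻) − E°(Ca²⁺/Ca).
E°(Cl₂/Cl⁻) = E°cell + E°(anode) = +4.23 + (−2.87) = +1.36 V.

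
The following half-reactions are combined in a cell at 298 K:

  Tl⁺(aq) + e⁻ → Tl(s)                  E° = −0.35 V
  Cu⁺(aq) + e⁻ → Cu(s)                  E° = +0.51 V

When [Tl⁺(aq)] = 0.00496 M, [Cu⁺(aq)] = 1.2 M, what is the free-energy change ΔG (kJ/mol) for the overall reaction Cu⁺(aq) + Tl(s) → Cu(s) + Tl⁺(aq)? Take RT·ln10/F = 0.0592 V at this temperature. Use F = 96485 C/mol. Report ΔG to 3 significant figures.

The standard cell potential is +0.51 − (−0.35) = +0.86 V, with n = 1 electron in the balanced equation.
Q = [Tl⁺(aq)] / [Cu⁺(aq)] = 0.00413, so log Q = −2.384 and E = +0.86 − (0.0592/1)(−2.384) = +1.0011 V.
Finally ΔG = −nFE = −(1)(96485 C/mol)(+1.0011 V) = −96.6 kJ/mol.

−96.6 kJ/mol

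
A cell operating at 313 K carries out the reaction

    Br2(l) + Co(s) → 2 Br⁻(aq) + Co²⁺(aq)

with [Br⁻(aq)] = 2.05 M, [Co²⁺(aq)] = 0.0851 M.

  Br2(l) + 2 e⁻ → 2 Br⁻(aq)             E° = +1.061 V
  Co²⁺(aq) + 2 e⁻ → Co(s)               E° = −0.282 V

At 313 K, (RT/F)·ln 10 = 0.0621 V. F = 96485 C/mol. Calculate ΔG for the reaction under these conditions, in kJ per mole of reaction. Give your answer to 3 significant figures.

The standard cell potential is +1.061 − (−0.282) = +1.343 V, with n = 2 electrons in the balanced equation.
The reaction quotient is [Br⁻(aq)]^2·[Co²⁺(aq)] = 0.358; by Nernst, E = +1.343 − (0.0621/2)(−0.447) = +1.3569 V.
Finally ΔG = −nFE = −(2)(96485 C/mol)(+1.3569 V) = −262 kJ/mol.

−262 kJ/mol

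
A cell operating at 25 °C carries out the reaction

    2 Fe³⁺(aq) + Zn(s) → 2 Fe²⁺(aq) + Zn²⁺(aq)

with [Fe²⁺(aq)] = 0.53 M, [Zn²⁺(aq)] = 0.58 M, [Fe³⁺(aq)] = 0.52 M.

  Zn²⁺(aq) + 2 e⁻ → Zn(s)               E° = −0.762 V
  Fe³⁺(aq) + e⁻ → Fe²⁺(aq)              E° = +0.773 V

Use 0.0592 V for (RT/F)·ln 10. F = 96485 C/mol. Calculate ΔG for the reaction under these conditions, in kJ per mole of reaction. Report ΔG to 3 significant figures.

−297 kJ/mol

With Fe³⁺/Fe²⁺ reduced at the cathode, E°cell = +0.773 − (−0.762) = +1.535 V and n = 2.
Here Q = ([Fe²⁺(aq)]^2·[Zn²⁺(aq)]) / [Fe³⁺(aq)]^2 = 0.603 (log Q = −0.220), giving E = +1.535 − (0.0592/2)·(−0.220) = +1.5415 V.
Then ΔG = −nFE = −2 × 96485 × +1.5415 J/mol = −297 kJ/mol.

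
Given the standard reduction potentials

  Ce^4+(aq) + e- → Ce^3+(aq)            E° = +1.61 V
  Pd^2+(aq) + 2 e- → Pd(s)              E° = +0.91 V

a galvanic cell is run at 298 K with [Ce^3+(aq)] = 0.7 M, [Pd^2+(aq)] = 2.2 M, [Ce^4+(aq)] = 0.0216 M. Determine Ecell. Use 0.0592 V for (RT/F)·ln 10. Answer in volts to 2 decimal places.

Since E°(Ce⁴⁺/Ce³⁺) > E°(Pd²⁺/Pd), Ce⁴⁺/Ce³⁺ serves as the cathode.
The standard potential is +1.61 − (+0.91) = +0.70 V and the balanced reaction transfers n = 2 electrons.
For the overall reaction 2 Ce^4+(aq) + Pd(s) → 2 Ce^3+(aq) + Pd^2+(aq), Q = ([Ce^3+(aq)]^2·[Pd^2+(aq)]) / [Ce^4+(aq)]^2 = 2.31×10^3, giving log Q = 3.364.
Applying E = E° − (RT ln10/nF)·log Q gives +0.70 − (0.0592/2)(3.364) = +0.60 V.

+0.60 V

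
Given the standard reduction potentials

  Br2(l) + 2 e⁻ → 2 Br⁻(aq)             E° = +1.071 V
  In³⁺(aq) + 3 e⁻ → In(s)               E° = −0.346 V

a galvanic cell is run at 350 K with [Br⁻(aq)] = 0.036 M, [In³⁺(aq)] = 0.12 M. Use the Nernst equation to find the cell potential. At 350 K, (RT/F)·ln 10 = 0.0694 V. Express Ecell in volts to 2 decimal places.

+1.54 V

The Br₂/Br⁻ couple has the more positive E°, so it is the cathode; In³⁺/In is the anode.
E°cell = +1.071 − (−0.346) = +1.417 V, with n = 6 electrons transferred.
Balancing gives 3 Br2(l) + 2 In(s) → 6 Br⁻(aq) + 2 In³⁺(aq); hence Q = [Br⁻(aq)]^6·[In³⁺(aq)]^2 = 3.13×10^−11 (log Q = −10.504).
E = E° − (0.0694/n)·log Q = +1.417 − (0.0694/6)(−10.504) = +1.54 V.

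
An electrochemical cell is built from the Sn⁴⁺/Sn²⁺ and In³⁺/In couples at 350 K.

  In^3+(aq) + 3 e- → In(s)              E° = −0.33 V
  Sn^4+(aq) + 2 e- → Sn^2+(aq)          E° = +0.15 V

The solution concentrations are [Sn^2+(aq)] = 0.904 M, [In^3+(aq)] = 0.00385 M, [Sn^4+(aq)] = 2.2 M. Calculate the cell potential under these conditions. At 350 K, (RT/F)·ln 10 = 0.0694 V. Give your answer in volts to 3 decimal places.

+0.549 V

Since E°(Sn⁴⁺/Sn²⁺) > E°(In³⁺/In), Sn⁴⁺/Sn²⁺ serves as the cathode.
E°cell = +0.15 − (−0.33) = +0.48 V, with n = 6 electrons transferred.
The balanced reaction is 3 Sn^4+(aq) + 2 In(s) → 3 Sn^2+(aq) + 2 In^3+(aq), so Q = ([Sn^2+(aq)]^3·[In^3+(aq)]^2) / [Sn^4+(aq)]^3 = 1.03×10^−6 and log Q = −5.988.
By the Nernst equation, E = +0.48 − (0.0694/6)·(−5.988) = +0.549 V.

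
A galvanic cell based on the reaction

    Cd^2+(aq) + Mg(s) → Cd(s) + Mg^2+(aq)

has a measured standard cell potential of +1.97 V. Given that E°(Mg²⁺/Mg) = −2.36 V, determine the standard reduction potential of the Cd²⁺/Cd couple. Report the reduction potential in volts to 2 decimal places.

In the reaction as written the Cd²⁺/Cd couple is reduced (cathode) and Mg²⁺/Mg is oxidized (anode), so E°cell = E°(Cd²⁺/Cd) − E°(Mg²⁺/Mg).
E°(Cd²⁺/Cd) = E°cell + E°(anode) = +1.97 + (−2.36) = −0.39 V.

−0.39 V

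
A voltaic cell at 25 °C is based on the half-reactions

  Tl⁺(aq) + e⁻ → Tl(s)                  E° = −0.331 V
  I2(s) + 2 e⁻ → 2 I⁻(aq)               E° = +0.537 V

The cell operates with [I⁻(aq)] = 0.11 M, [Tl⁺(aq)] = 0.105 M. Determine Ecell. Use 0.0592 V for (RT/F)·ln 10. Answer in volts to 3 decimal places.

I₂/I⁻ is reduced (cathode, E° = +0.537 V) and Tl⁺/Tl is oxidized (anode).
The standard potential is +0.537 − (−0.331) = +0.868 V and the balanced reaction transfers n = 2 electrons.
The balanced reaction is I2(s) + 2 Tl(s) → 2 I⁻(aq) + 2 Tl⁺(aq), so Q = [I⁻(aq)]^2·[Tl⁺(aq)]^2 = 0.000133 and log Q = −3.875.
Applying E = E° − (RT ln10/nF)·log Q gives +0.868 − (0.0592/2)(−3.875) = +0.983 V.

+0.983 V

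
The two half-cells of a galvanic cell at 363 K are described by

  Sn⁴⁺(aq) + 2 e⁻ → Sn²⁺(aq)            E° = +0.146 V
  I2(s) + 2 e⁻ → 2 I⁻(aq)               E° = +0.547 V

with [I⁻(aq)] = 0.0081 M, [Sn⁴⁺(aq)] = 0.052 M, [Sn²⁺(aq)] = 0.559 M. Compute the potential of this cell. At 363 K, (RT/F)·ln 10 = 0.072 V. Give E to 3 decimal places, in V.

+0.589 V

The I₂/I⁻ couple has the more positive E°, so it is the cathode; Sn⁴⁺/Sn²⁺ is the anode.
E°cell = E°cat − E°an = +0.547 − (+0.146) = +0.401 V; n = 2.
Balancing gives I2(s) + Sn²⁺(aq) → 2 I⁻(aq) + Sn⁴⁺(aq); hence Q = ([I⁻(aq)]^2·[Sn⁴⁺(aq)]) / [Sn²⁺(aq)] = 6.1×10^−6 (log Q = −5.214).
E = E° − (0.072/n)·log Q = +0.401 − (0.072/2)(−5.214) = +0.589 V.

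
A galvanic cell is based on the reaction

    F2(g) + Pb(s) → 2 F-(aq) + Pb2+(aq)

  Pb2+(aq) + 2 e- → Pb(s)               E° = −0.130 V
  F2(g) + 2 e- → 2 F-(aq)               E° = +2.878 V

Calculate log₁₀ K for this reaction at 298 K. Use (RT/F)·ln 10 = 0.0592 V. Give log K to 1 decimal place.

log K = 101.6

The F₂/F⁻ couple is reduced (cathode); E°cell = +2.878 − (−0.130) = +3.008 V with n = 2.
At equilibrium E = 0, so log K = nE°cell / 0.0592 = (2)(+3.008) / 0.0592 = 101.6.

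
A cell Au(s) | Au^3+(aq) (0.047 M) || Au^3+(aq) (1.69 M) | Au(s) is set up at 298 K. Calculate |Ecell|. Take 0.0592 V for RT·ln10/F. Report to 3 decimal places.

0.031 V

For a concentration cell E°cell = 0, since both electrodes use the same couple.
The compartment with the higher Au^3+(aq) concentration (1.69 M) acts as the cathode; ions are reduced there and produced at the dilute (0.047 M) anode.
With n = 3, Ecell = −(0.0592/3)·log([dilute]/[conc]) = −(0.0592/3)·log(0.047/1.69) = +0.031 V.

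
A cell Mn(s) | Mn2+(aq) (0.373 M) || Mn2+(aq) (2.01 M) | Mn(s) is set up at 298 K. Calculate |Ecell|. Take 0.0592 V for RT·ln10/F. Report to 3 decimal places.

For a concentration cell E°cell = 0, since both electrodes use the same couple.
The compartment with the higher Mn2+(aq) concentration (2.01 M) acts as the cathode; ions are reduced there and produced at the dilute (0.373 M) anode.
With n = 2, Ecell = −(0.0592/2)·log([dilute]/[conc]) = −(0.0592/2)·log(0.373/2.01) = +0.022 V.

0.022 V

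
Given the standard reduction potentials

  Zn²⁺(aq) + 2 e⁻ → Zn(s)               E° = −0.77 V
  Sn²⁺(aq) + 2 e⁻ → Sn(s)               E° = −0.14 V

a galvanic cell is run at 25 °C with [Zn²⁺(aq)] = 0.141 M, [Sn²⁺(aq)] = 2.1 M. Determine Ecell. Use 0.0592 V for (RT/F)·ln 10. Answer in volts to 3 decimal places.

+0.665 V

The Sn²⁺/Sn couple has the more positive E°, so it is the cathode; Zn²⁺/Zn is the anode.
The standard potential is −0.14 − (−0.77) = +0.63 V and the balanced reaction transfers n = 2 electrons.
The balanced reaction is Sn²⁺(aq) + Zn(s) → Sn(s) + Zn²⁺(aq), so Q = [Zn²⁺(aq)] / [Sn²⁺(aq)] = 0.0671 and log Q = −1.173.
E = E° − (0.0592/n)·log Q = +0.63 − (0.0592/2)(−1.173) = +0.665 V.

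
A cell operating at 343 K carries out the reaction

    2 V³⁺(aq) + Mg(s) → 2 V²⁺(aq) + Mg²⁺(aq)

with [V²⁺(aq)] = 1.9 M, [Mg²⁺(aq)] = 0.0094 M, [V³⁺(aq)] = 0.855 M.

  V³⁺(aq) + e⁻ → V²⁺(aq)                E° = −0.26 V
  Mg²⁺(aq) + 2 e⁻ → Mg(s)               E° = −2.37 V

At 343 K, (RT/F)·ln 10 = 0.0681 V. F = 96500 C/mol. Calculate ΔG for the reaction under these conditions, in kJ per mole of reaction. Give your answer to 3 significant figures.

−416 kJ/mol

With V³⁺/V²⁺ reduced at the cathode, E°cell = −0.26 − (−2.37) = +2.11 V and n = 2.
The reaction quotient is ([V²⁺(aq)]^2·[Mg²⁺(aq)]) / [V³⁺(aq)]^2 = 0.0464; by Nernst, E = +2.11 − (0.0681/2)(−1.333) = +2.1554 V.
Finally ΔG = −nFE = −(2)(96500 C/mol)(+2.1554 V) = −416 kJ/mol.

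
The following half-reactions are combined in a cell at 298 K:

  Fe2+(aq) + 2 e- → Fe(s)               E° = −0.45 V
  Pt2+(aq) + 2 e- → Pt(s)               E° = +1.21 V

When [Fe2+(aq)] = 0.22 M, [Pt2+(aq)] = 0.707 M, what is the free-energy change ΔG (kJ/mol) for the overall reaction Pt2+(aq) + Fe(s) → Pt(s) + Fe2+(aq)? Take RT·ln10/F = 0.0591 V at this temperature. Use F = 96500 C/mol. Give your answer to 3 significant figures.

−323 kJ/mol

The standard cell potential is +1.21 − (−0.45) = +1.66 V, with n = 2 electrons in the balanced equation.
Q = [Fe2+(aq)] / [Pt2+(aq)] = 0.311, so log Q = −0.507 and E = +1.66 − (0.0591/2)(−0.507) = +1.6750 V.
ΔG = −nFE = −(2)(96500)(+1.6750) J/mol = −323 kJ/mol.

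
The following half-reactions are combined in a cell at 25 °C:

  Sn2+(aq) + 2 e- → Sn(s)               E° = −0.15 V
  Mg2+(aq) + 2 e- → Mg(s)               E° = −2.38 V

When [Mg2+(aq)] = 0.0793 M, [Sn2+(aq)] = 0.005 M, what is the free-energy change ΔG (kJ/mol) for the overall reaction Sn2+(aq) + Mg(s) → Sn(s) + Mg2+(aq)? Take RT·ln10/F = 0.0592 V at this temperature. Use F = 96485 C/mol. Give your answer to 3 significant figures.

E°cell = −0.15 − (−2.38) = +2.23 V; the balanced reaction transfers n = 2 electrons.
Q = [Mg2+(aq)] / [Sn2+(aq)] = 15.9, so log Q = 1.200 and E = +2.23 − (0.0592/2)(1.200) = +2.1945 V.
ΔG = −nFE = −(2)(96485)(+2.1945) J/mol = −423 kJ/mol.

−423 kJ/mol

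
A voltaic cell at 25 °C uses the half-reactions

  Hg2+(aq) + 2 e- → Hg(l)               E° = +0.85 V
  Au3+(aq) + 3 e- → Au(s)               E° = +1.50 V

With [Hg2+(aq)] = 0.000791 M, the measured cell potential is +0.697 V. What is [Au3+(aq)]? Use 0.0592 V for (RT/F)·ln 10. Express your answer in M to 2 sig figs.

0.0054 M

Au³⁺/Au is the cathode (higher E°); E°cell = +1.50 − (+0.85) = +0.65 V with n = 6.
Since E = E° − (0.0592/n)·log Q, log Q = n(E° − E)/0.0592 = −4.764.
Balancing electrons gives 2 Au3+(aq) + 3 Hg(l) → 2 Au(s) + 3 Hg2+(aq); thus Q = [Hg2+(aq)]^3 / [Au3+(aq)]^2.
Isolating [Au3+(aq)] in Q = 10^{−4.764} yields log [Au3+(aq)] = −2.271, i.e. 0.0054 M.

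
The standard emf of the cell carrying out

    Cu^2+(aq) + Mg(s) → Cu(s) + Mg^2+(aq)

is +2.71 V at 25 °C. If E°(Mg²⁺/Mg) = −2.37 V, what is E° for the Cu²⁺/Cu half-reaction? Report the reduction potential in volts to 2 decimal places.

In the reaction as written the Cu²⁺/Cu couple is reduced (cathode) and Mg²⁺/Mg is oxidized (anode), so E°cell = E°(Cu²⁺/Cu) − E°(Mg²⁺/Mg).
E°(Cu²⁺/Cu) = E°cell + E°(anode) = +2.71 + (−2.37) = +0.34 V.

+0.34 V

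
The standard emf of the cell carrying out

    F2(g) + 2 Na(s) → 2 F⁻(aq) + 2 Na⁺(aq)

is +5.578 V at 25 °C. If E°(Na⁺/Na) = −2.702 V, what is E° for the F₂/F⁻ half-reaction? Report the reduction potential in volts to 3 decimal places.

+2.876 V

In the reaction as written the F₂/F⁻ couple is reduced (cathode) and Na⁺/Na is oxidized (anode), so E°cell = E°(F₂/F⁻) − E°(Na⁺/Na).
E°(F₂/F⁻) = E°cell + E°(anode) = +5.578 + (−2.702) = +2.876 V.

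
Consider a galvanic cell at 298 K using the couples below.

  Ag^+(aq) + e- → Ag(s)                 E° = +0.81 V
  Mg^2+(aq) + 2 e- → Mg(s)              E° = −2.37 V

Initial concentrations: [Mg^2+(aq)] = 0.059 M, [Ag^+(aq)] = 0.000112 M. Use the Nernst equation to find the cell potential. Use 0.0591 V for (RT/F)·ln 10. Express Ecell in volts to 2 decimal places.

The Ag⁺/Ag couple has the more positive E°, so it is the cathode; Mg²⁺/Mg is the anode.
E°cell = +0.81 − (−2.37) = +3.18 V, with n = 2 electrons transferred.
The balanced reaction is 2 Ag^+(aq) + Mg(s) → 2 Ag(s) + Mg^2+(aq), so Q = [Mg^2+(aq)] / [Ag^+(aq)]^2 = 4.7×10^6 and log Q = 6.672.
E = E° − (0.0591/n)·log Q = +3.18 − (0.0591/2)(6.672) = +2.98 V.

+2.98 V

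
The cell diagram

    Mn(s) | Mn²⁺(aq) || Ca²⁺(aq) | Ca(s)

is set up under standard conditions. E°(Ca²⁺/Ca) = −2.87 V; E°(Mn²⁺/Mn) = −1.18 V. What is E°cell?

By convention the left-hand electrode in cell notation is the anode (oxidation) and the right-hand electrode is the cathode (reduction).
E°cell = E°(right) − E°(left) = −2.87 − (−1.18) = −1.69 V.
The negative sign shows that, as written, the cell would require an external voltage to drive the reaction.

−1.69 V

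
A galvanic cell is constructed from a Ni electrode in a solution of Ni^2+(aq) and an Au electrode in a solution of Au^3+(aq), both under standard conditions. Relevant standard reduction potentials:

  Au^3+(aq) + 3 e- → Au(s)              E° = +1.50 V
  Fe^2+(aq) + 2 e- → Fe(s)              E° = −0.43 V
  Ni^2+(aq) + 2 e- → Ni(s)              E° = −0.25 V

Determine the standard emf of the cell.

Of the two couples in this cell, the one with the more positive reduction potential is reduced at the cathode: here that is Au³⁺/Au (+1.50 V); Ni²⁺/Ni (−0.25 V) is the anode.
E°cell = E°(cathode) − E°(anode) = +1.50 − (−0.25) = +1.75 V.

+1.75 V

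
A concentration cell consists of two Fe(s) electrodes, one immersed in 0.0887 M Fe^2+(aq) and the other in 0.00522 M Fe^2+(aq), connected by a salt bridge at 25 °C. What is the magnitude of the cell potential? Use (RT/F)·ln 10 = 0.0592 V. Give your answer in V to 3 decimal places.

0.036 V

For a concentration cell E°cell = 0, since both electrodes use the same couple.
The compartment with the higher Fe^2+(aq) concentration (0.0887 M) acts as the cathode; ions are reduced there and produced at the dilute (0.00522 M) anode.
With n = 2, Ecell = −(0.0592/2)·log([dilute]/[conc]) = −(0.0592/2)·log(0.00522/0.0887) = +0.036 V.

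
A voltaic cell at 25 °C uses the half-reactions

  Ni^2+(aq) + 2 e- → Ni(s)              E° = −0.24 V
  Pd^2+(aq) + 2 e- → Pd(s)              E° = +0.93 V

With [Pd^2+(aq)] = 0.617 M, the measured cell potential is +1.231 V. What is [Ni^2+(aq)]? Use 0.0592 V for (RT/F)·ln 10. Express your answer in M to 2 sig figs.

0.0054 M

Pd²⁺/Pd is the cathode (higher E°); E°cell = +0.93 − (−0.24) = +1.17 V with n = 2.
Since E = E° − (0.0592/n)·log Q, log Q = n(E° − E)/0.0592 = −2.061.
The balanced reaction is Pd^2+(aq) + Ni(s) → Pd(s) + Ni^2+(aq), so Q = [Ni^2+(aq)] / [Pd^2+(aq)].
Substituting the known concentrations and solving, log [Ni^2+(aq)] = −2.271 and [Ni^2+(aq)] = 0.0054 M.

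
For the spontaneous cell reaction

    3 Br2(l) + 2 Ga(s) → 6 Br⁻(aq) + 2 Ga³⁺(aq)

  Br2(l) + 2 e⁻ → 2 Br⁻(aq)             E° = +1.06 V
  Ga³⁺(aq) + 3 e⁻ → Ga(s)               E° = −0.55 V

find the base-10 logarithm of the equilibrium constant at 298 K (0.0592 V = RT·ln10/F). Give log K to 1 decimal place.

log K = 163.2

The Br₂/Br⁻ couple is reduced (cathode); E°cell = +1.06 − (−0.55) = +1.61 V with n = 6.
At equilibrium E = 0, so log K = nE°cell / 0.0592 = (6)(+1.61) / 0.0592 = 163.2.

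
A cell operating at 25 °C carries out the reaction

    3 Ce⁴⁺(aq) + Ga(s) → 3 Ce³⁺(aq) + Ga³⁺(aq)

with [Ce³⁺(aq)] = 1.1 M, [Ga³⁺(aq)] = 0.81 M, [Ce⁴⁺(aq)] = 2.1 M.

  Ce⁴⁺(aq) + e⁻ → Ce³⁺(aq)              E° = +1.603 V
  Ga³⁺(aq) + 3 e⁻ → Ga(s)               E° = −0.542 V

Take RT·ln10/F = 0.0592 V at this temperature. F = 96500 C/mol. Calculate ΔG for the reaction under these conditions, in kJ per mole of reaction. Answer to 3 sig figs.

−626 kJ/mol

With Ce⁴⁺/Ce³⁺ reduced at the cathode, E°cell = +1.603 − (−0.542) = +2.145 V and n = 3.
Q = ([Ce³⁺(aq)]^3·[Ga³⁺(aq)]) / [Ce⁴⁺(aq)]^3 = 0.116, so log Q = −0.934 and E = +2.145 − (0.0592/3)(−0.934) = +2.1634 V.
Finally ΔG = −nFE = −(3)(96500 C/mol)(+2.1634 V) = −626 kJ/mol.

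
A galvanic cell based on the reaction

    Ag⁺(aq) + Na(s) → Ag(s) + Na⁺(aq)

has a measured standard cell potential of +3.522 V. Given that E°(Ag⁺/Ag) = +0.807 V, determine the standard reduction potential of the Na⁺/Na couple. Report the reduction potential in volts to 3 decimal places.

In the reaction as written the Ag⁺/Ag couple is reduced (cathode) and Na⁺/Na is oxidized (anode), so E°cell = E°(Ag⁺/Ag) − E°(Na⁺/Na).
E°(Na⁺/Na) = E°(cathode) − E°cell = +0.807 − (+3.522) = −2.715 V.

−2.715 V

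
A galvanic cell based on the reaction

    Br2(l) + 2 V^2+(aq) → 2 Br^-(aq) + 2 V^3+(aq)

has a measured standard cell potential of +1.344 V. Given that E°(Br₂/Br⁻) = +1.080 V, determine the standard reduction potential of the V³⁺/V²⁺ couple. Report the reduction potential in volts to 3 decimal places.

−0.264 V

In the reaction as written the Br₂/Br⁻ couple is reduced (cathode) and V³⁺/V²⁺ is oxidized (anode), so E°cell = E°(Br₂/Br⁻) − E°(V³⁺/V²⁺).
E°(V³⁺/V²⁺) = E°(cathode) − E°cell = +1.080 − (+1.344) = −0.264 V.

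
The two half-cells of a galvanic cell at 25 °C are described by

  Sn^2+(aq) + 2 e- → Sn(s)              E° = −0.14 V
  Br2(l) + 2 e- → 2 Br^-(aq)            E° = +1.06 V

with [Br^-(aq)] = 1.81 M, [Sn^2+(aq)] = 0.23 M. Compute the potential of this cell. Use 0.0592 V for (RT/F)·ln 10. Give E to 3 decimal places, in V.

+1.204 V

The Br₂/Br⁻ couple has the more positive E°, so it is the cathode; Sn²⁺/Sn is the anode.
E°cell = E°cat − E°an = +1.06 − (−0.14) = +1.20 V; n = 2.
For the overall reaction Br2(l) + Sn(s) → 2 Br^-(aq) + Sn^2+(aq), Q = [Br^-(aq)]^2·[Sn^2+(aq)] = 0.754, giving log Q = −0.123.
By the Nernst equation, E = +1.20 − (0.0592/2)·(−0.123) = +1.204 V.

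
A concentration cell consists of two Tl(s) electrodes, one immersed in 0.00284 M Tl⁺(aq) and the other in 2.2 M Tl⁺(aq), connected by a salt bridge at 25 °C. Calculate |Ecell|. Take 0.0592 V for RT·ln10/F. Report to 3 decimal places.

For a concentration cell E°cell = 0, since both electrodes use the same couple.
The compartment with the higher Tl⁺(aq) concentration (2.2 M) acts as the cathode; ions are reduced there and produced at the dilute (0.00284 M) anode.
With n = 1, Ecell = −(0.0592/1)·log([dilute]/[conc]) = −(0.0592/1)·log(0.00284/2.2) = +0.171 V.

0.171 V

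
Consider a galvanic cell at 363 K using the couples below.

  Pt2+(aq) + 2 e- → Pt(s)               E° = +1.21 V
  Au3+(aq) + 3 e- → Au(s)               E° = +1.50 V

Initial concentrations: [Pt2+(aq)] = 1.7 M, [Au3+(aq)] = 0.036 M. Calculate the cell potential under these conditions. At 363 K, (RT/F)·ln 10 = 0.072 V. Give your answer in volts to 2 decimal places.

Since E°(Au³⁺/Au) > E°(Pt²⁺/Pt), Au³⁺/Au serves as the cathode.
The standard potential is +1.50 − (+1.21) = +0.29 V and the balanced reaction transfers n = 6 electrons.
Balancing gives 2 Au3+(aq) + 3 Pt(s) → 2 Au(s) + 3 Pt2+(aq); hence Q = [Pt2+(aq)]^3 / [Au3+(aq)]^2 = 3.79×10^3 (log Q = 3.579).
By the Nernst equation, E = +0.29 − (0.072/6)·(3.579) = +0.25 V.

+0.25 V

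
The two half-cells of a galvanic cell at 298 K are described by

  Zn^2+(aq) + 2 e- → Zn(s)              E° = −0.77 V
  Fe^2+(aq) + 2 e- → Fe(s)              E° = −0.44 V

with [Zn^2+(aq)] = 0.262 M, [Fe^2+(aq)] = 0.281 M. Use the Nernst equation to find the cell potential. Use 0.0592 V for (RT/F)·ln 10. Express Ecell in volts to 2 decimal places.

+0.33 V

Since E°(Fe²⁺/Fe) > E°(Zn²⁺/Zn), Fe²⁺/Fe serves as the cathode.
E°cell = −0.44 − (−0.77) = +0.33 V, with n = 2 electrons transferred.
For the overall reaction Fe^2+(aq) + Zn(s) → Fe(s) + Zn^2+(aq), Q = [Zn^2+(aq)] / [Fe^2+(aq)] = 0.932, giving log Q = −0.030.
E = E° − (0.0592/n)·log Q = +0.33 − (0.0592/2)(−0.030) = +0.33 V.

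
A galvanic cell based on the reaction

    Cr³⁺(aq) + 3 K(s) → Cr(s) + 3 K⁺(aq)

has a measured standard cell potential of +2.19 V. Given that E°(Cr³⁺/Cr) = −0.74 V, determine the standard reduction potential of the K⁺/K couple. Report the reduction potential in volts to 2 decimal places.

In the reaction as written the Cr³⁺/Cr couple is reduced (cathode) and K⁺/K is oxidized (anode), so E°cell = E°(Cr³⁺/Cr) − E°(K⁺/K).
E°(K⁺/K) = E°(cathode) − E°cell = −0.74 − (+2.19) = −2.93 V.

−2.93 V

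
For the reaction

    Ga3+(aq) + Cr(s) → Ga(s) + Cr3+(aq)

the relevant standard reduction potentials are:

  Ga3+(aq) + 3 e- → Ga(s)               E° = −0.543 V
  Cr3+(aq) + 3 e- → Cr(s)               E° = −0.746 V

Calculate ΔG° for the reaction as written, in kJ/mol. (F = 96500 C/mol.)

In the reaction as written Ga3+(aq) is reduced, so the Ga³⁺/Ga couple is the cathode and Cr³⁺/Cr is the anode.
E°cell = −0.543 − (−0.746) = +0.203 V; balancing electrons gives n = 3.
ΔG° = −nFE°cell = −(3)(96500)(+0.203) J/mol = −58.8 kJ/mol.

−58.8 kJ/mol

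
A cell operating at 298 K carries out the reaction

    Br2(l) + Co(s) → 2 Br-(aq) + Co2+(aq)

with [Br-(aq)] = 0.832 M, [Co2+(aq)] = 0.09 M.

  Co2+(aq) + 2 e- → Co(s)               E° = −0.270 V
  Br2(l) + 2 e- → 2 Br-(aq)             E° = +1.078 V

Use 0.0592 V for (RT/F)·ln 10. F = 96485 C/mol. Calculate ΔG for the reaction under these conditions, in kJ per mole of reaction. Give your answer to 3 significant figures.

The standard cell potential is +1.078 − (−0.270) = +1.348 V, with n = 2 electrons in the balanced equation.
Q = [Br-(aq)]^2·[Co2+(aq)] = 0.0623, so log Q = −1.206 and E = +1.348 − (0.0592/2)(−1.206) = +1.3837 V.
ΔG = −nFE = −(2)(96485)(+1.3837) J/mol = −267 kJ/mol.

−267 kJ/mol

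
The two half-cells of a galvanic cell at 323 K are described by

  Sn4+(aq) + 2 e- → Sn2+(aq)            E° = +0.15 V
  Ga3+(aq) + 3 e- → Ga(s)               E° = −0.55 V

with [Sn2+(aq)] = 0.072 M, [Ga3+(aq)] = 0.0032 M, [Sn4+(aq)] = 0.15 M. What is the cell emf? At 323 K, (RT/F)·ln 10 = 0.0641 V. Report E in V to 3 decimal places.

+0.764 V

Sn⁴⁺/Sn²⁺ is reduced (cathode, E° = +0.15 V) and Ga³⁺/Ga is oxidized (anode).
E°cell = E°cat − E°an = +0.15 − (−0.55) = +0.70 V; n = 6.
The balanced reaction is 3 Sn4+(aq) + 2 Ga(s) → 3 Sn2+(aq) + 2 Ga3+(aq), so Q = ([Sn2+(aq)]^3·[Ga3+(aq)]^2) / [Sn4+(aq)]^3 = 1.13×10^−6 and log Q = −5.946.
E = E° − (0.0641/n)·log Q = +0.70 − (0.0641/6)(−5.946) = +0.764 V.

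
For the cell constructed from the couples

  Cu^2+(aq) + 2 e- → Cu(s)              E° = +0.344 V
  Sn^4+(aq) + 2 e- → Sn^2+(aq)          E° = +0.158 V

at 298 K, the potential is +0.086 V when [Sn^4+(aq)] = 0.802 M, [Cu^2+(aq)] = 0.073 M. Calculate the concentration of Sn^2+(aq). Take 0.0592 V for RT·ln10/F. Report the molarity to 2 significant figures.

With Cu²⁺/Cu at the cathode and Sn⁴⁺/Sn²⁺ at the anode, E°cell = +0.344 − (+0.158) = +0.186 V (n = 2).
Since E = E° − (0.0592/n)·log Q, log Q = n(E° − E)/0.0592 = 3.378.
For Cu^2+(aq) + Sn^2+(aq) → Cu(s) + Sn^4+(aq), the reaction quotient is Q = [Sn^4+(aq)] / ([Cu^2+(aq)]·[Sn^2+(aq)]).
Solving for the unknown gives log [Sn^2+(aq)] = −2.337, so [Sn^2+(aq)] ≈ 0.0046 M.

0.0046 M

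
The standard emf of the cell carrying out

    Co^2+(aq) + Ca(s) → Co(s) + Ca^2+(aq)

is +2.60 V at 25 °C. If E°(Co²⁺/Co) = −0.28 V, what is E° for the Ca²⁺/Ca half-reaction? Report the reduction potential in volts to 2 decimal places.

−2.88 V

In the reaction as written the Co²⁺/Co couple is reduced (cathode) and Ca²⁺/Ca is oxidized (anode), so E°cell = E°(Co²⁺/Co) − E°(Ca²⁺/Ca).
E°(Ca²⁺/Ca) = E°(cathode) − E°cell = −0.28 − (+2.60) = −2.88 V.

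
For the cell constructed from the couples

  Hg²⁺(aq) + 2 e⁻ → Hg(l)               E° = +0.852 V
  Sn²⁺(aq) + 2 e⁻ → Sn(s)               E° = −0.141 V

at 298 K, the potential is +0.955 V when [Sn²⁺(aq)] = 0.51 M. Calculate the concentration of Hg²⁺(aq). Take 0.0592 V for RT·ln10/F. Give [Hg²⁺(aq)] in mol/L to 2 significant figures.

0.027 M

The Hg²⁺/Hg couple has the larger reduction potential, so it is the cathode: E°cell = +0.852 − (−0.141) = +0.993 V and n = 2.
Rearranging E = E° − (0.0592/n)·log Q gives log Q = 2(+0.993 − (+0.955))/0.0592 = 1.284.
Balancing electrons gives Hg²⁺(aq) + Sn(s) → Hg(l) + Sn²⁺(aq); thus Q = [Sn²⁺(aq)] / [Hg²⁺(aq)].
Solving for the unknown gives log [Hg²⁺(aq)] = −1.576, so [Hg²⁺(aq)] ≈ 0.027 M.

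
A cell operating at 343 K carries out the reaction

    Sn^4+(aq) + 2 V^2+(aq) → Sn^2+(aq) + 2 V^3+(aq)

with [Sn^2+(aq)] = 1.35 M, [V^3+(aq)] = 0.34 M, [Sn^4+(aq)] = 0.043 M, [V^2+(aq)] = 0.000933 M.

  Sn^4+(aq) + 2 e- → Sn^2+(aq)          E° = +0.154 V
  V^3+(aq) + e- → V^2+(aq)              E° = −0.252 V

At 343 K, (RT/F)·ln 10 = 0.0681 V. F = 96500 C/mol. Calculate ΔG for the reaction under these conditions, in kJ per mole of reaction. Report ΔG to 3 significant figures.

−34.9 kJ/mol

E°cell = +0.154 − (−0.252) = +0.406 V; the balanced reaction transfers n = 2 electrons.
The reaction quotient is ([Sn^2+(aq)]·[V^3+(aq)]^2) / ([Sn^4+(aq)]·[V^2+(aq)]^2) = 4.17×10^6; by Nernst, E = +0.406 − (0.0681/2)(6.620) = +0.1806 V.
ΔG = −nFE = −(2)(96500)(+0.1806) J/mol = −34.9 kJ/mol.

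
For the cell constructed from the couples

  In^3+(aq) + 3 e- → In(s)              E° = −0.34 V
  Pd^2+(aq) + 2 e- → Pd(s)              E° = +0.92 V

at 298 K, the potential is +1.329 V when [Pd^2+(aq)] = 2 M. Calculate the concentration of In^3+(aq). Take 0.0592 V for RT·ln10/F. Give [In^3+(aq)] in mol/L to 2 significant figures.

0.00090 M

The Pd²⁺/Pd couple has the larger reduction potential, so it is the cathode: E°cell = +0.92 − (−0.34) = +1.26 V and n = 6.
From the Nernst equation, log Q = n(E° − E)/0.0592 = 6·(+1.26 − (+1.329))/0.0592 = −6.993.
Balancing electrons gives 3 Pd^2+(aq) + 2 In(s) → 3 Pd(s) + 2 In^3+(aq); thus Q = [In^3+(aq)]^2 / [Pd^2+(aq)]^3.
Solving for the unknown gives log [In^3+(aq)] = −3.045, so [In^3+(aq)] ≈ 0.00090 M.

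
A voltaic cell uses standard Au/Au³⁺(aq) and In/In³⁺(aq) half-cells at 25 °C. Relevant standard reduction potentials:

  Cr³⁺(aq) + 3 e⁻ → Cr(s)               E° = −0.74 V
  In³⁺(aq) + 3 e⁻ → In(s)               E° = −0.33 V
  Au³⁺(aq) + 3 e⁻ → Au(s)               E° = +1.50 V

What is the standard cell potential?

+1.83 V

The Au³⁺/Au couple has the higher E°, so Au ion is reduced (cathode) and In is oxidized (anode).
E°cell = E°(cathode) − E°(anode) = +1.50 − (−0.33) = +1.83 V.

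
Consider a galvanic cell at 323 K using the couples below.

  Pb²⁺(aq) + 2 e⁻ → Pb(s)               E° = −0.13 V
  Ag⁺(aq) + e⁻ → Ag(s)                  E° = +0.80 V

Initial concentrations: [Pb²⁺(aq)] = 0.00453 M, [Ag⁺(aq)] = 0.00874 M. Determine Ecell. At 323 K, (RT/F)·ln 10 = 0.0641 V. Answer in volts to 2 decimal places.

Ag⁺/Ag is reduced (cathode, E° = +0.80 V) and Pb²⁺/Pb is oxidized (anode).
E°cell = +0.80 − (−0.13) = +0.93 V, with n = 2 electrons transferred.
The balanced reaction is 2 Ag⁺(aq) + Pb(s) → 2 Ag(s) + Pb²⁺(aq), so Q = [Pb²⁺(aq)] / [Ag⁺(aq)]^2 = 59.3 and log Q = 1.773.
E = E° − (0.0641/n)·log Q = +0.93 − (0.0641/2)(1.773) = +0.87 V.

+0.87 V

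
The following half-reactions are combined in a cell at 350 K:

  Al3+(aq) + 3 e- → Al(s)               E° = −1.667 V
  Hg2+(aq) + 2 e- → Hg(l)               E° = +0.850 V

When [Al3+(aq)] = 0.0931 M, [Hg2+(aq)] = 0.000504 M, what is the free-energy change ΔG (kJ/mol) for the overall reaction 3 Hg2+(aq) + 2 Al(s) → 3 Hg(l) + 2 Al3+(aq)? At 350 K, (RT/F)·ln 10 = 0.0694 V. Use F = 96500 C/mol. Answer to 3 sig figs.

−1400 kJ/mol

E°cell = +0.850 − (−1.667) = +2.517 V; the balanced reaction transfers n = 6 electrons.
Q = [Al3+(aq)]^2 / [Hg2+(aq)]^3 = 6.77×10^7, so log Q = 7.831 and E = +2.517 − (0.0694/6)(7.831) = +2.4264 V.
ΔG = −nFE = −(6)(96500)(+2.4264) J/mol = −1400 kJ/mol.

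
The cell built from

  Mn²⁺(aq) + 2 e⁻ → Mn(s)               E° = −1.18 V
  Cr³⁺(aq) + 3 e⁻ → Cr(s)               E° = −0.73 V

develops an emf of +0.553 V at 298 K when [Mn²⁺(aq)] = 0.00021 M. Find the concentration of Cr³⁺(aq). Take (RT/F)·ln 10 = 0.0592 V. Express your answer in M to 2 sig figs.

Cr³⁺/Cr is the cathode (higher E°); E°cell = −0.73 − (−1.18) = +0.45 V with n = 6.
Rearranging E = E° − (0.0592/n)·log Q gives log Q = 6(+0.45 − (+0.553))/0.0592 = −10.439.
The balanced reaction is 2 Cr³⁺(aq) + 3 Mn(s) → 2 Cr(s) + 3 Mn²⁺(aq), so Q = [Mn²⁺(aq)]^3 / [Cr³⁺(aq)]^2.
Solving for the unknown gives log [Cr³⁺(aq)] = −0.297, so [Cr³⁺(aq)] ≈ 0.50 M.

0.50 M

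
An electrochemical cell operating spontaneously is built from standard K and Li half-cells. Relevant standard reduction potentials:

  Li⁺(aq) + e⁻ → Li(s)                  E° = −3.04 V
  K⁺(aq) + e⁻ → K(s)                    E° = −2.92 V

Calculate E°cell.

The K⁺/K couple has the higher E°, so K ion is reduced (cathode) and Li is oxidized (anode).
E°cell = E°(cathode) − E°(anode) = −2.92 − (−3.04) = +0.12 V.

+0.12 V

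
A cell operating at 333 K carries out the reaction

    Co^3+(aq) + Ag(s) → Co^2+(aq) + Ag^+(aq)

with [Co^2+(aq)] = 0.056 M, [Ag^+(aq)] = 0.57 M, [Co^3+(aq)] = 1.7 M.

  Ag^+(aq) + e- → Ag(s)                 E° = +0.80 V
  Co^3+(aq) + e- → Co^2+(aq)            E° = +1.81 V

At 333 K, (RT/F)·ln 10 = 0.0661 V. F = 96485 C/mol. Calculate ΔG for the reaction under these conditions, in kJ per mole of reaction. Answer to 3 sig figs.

−108 kJ/mol

E°cell = +1.81 − (+0.80) = +1.01 V; the balanced reaction transfers n = 1 electron.
The reaction quotient is ([Co^2+(aq)]·[Ag^+(aq)]) / [Co^3+(aq)] = 0.0188; by Nernst, E = +1.01 − (0.0661/1)(−1.726) = +1.1241 V.
Finally ΔG = −nFE = −(1)(96485 C/mol)(+1.1241 V) = −108 kJ/mol.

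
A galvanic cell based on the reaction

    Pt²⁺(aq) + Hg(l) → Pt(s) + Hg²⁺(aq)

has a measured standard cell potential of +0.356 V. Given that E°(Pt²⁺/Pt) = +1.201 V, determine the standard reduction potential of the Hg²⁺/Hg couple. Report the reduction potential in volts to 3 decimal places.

In the reaction as written the Pt²⁺/Pt couple is reduced (cathode) and Hg²⁺/Hg is oxidized (anode), so E°cell = E°(Pt²⁺/Pt) − E°(Hg²⁺/Hg).
E°(Hg²⁺/Hg) = E°(cathode) − E°cell = +1.201 − (+0.356) = +0.845 V.

+0.845 V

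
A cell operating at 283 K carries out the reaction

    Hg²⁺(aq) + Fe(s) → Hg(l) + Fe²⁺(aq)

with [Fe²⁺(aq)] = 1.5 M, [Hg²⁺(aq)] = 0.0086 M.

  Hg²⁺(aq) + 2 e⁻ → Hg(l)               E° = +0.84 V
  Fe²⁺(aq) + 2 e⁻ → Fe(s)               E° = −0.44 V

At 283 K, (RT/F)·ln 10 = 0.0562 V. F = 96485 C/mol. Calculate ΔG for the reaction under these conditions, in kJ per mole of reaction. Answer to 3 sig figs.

The standard cell potential is +0.84 − (−0.44) = +1.28 V, with n = 2 electrons in the balanced equation.
Q = [Fe²⁺(aq)] / [Hg²⁺(aq)] = 174, so log Q = 2.242 and E = +1.28 − (0.0562/2)(2.242) = +1.2170 V.
ΔG = −nFE = −(2)(96485)(+1.2170) J/mol = −235 kJ/mol.

−235 kJ/mol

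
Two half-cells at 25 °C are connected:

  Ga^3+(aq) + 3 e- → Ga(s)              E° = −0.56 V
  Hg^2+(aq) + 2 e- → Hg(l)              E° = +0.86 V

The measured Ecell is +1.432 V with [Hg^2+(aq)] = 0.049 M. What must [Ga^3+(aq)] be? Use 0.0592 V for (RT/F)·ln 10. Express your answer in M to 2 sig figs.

With Hg²⁺/Hg at the cathode and Ga³⁺/Ga at the anode, E°cell = +0.86 − (−0.56) = +1.42 V (n = 6).
Since E = E° − (0.0592/n)·log Q, log Q = n(E° − E)/0.0592 = −1.216.
Balancing electrons gives 3 Hg^2+(aq) + 2 Ga(s) → 3 Hg(l) + 2 Ga^3+(aq); thus Q = [Ga^3+(aq)]^2 / [Hg^2+(aq)]^3.
Isolating [Ga^3+(aq)] in Q = 10^{−1.216} yields log [Ga^3+(aq)] = −2.573, i.e. 0.0027 M.

0.0027 M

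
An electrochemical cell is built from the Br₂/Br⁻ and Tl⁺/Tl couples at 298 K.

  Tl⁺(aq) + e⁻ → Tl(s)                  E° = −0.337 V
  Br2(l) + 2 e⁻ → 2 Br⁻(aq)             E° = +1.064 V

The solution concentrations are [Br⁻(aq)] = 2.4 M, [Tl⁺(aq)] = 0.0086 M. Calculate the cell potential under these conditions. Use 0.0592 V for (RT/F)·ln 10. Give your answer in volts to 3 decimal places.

+1.501 V

The Br₂/Br⁻ couple has the more positive E°, so it is the cathode; Tl⁺/Tl is the anode.
E°cell = +1.064 − (−0.337) = +1.401 V, with n = 2 electrons transferred.
The balanced reaction is Br2(l) + 2 Tl(s) → 2 Br⁻(aq) + 2 Tl⁺(aq), so Q = [Br⁻(aq)]^2·[Tl⁺(aq)]^2 = 0.000426 and log Q = −3.371.
E = E° − (0.0592/n)·log Q = +1.401 − (0.0592/2)(−3.371) = +1.501 V.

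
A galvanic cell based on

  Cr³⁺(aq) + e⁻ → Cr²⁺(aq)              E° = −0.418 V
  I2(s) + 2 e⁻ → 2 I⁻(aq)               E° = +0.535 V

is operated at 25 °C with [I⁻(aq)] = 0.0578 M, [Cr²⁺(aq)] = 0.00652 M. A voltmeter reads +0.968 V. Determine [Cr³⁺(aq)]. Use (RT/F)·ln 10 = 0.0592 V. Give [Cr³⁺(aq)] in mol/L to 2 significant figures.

0.063 M

The I₂/I⁻ couple has the larger reduction potential, so it is the cathode: E°cell = +0.535 − (−0.418) = +0.953 V and n = 2.
Rearranging E = E° − (0.0592/n)·log Q gives log Q = 2(+0.953 − (+0.968))/0.0592 = −0.507.
The balanced reaction is I2(s) + 2 Cr²⁺(aq) → 2 I⁻(aq) + 2 Cr³⁺(aq), so Q = ([I⁻(aq)]^2·[Cr³⁺(aq)]^2) / [Cr²⁺(aq)]^2.
Solving for the unknown gives log [Cr³⁺(aq)] = −1.201, so [Cr³⁺(aq)] ≈ 0.063 M.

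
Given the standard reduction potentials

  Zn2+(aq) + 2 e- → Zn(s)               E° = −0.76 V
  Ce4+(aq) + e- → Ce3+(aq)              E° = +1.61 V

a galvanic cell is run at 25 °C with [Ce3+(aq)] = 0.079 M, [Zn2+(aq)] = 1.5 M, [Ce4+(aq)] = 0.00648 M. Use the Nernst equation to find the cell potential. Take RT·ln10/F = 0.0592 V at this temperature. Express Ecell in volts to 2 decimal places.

Since E°(Ce⁴⁺/Ce³⁺) > E°(Zn²⁺/Zn), Ce⁴⁺/Ce³⁺ serves as the cathode.
E°cell = +1.61 − (−0.76) = +2.37 V, with n = 2 electrons transferred.
The balanced reaction is 2 Ce4+(aq) + Zn(s) → 2 Ce3+(aq) + Zn2+(aq), so Q = ([Ce3+(aq)]^2·[Zn2+(aq)]) / [Ce4+(aq)]^2 = 223 and log Q = 2.348.
By the Nernst equation, E = +2.37 − (0.0592/2)·(2.348) = +2.30 V.

+2.30 V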